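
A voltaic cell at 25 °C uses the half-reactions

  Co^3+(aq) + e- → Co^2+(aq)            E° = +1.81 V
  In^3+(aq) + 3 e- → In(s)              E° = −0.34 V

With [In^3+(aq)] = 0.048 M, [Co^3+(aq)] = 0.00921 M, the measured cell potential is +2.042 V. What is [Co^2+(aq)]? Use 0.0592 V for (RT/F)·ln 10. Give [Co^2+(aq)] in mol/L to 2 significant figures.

1.7 M

Co³⁺/Co²⁺ is the cathode (higher E°); E°cell = +1.81 − (−0.34) = +2.15 V with n = 3.
Since E = E° − (0.0592/n)·log Q, log Q = n(E° − E)/0.0592 = 5.473.
Balancing electrons gives 3 Co^3+(aq) + In(s) → 3 Co^2+(aq) + In^3+(aq); thus Q = ([Co^2+(aq)]^3·[In^3+(aq)]) / [Co^3+(aq)]^3.
Solving for the unknown gives log [Co^2+(aq)] = 0.228, so [Co^2+(aq)] ≈ 1.7 M.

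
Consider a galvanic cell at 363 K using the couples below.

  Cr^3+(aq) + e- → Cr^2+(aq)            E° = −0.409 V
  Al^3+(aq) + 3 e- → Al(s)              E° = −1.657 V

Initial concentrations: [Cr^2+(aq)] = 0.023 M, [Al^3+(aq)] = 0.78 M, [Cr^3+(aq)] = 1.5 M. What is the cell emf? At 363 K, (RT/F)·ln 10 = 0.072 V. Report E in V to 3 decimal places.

+1.381 V

Cr³⁺/Cr²⁺ is reduced (cathode, E° = −0.409 V) and Al³⁺/Al is oxidized (anode).
E°cell = E°cat − E°an = −0.409 − (−1.657) = +1.248 V; n = 3.
The balanced reaction is 3 Cr^3+(aq) + Al(s) → 3 Cr^2+(aq) + Al^3+(aq), so Q = ([Cr^2+(aq)]^3·[Al^3+(aq)]) / [Cr^3+(aq)]^3 = 2.81×10^−6 and log Q = −5.551.
By the Nernst equation, E = +1.248 − (0.072/3)·(−5.551) = +1.381 V.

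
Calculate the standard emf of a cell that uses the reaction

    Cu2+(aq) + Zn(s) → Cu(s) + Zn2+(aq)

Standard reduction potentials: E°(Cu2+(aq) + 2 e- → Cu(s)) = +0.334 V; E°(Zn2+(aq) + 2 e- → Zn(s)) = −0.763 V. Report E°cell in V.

+1.097 V

In the reaction as written, Cu2+(aq) is reduced (cathode) and Zn2+(aq) is produced by oxidation at the anode.
E°cell = E°(cathode) − E°(anode) = +0.334 − (−0.763) = +1.097 V.
The positive value indicates the reaction is spontaneous as written.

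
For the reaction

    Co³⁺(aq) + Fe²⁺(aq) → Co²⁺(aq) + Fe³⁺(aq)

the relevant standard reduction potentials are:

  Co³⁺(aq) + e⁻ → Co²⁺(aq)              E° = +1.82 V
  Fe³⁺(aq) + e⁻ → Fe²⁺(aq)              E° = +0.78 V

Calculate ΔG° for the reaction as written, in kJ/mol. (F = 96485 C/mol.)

In the reaction as written Co³⁺(aq) is reduced, so the Co³⁺/Co²⁺ couple is the cathode and Fe³⁺/Fe²⁺ is the anode.
E°cell = +1.82 − (+0.78) = +1.04 V; balancing electrons gives n = 1.
ΔG° = −nFE°cell = −(1)(96485)(+1.04) J/mol = −100 kJ/mol.

−100 kJ/mol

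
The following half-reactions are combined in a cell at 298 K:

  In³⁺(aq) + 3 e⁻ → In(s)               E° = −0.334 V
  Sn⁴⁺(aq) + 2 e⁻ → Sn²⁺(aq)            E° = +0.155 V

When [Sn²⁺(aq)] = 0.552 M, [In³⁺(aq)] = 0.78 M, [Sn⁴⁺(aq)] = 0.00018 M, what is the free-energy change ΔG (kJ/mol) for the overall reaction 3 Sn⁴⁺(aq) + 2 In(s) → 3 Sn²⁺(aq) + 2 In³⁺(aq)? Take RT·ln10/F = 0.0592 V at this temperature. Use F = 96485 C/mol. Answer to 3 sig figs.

−225 kJ/mol

E°cell = +0.155 − (−0.334) = +0.489 V; the balanced reaction transfers n = 6 electrons.
Here Q = ([Sn²⁺(aq)]^3·[In³⁺(aq)]^2) / [Sn⁴⁺(aq)]^3 = 1.75×10^10 (log Q = 10.244), giving E = +0.489 − (0.0592/6)·(10.244) = +0.3879 V.
Finally ΔG = −nFE = −(6)(96485 C/mol)(+0.3879 V) = −225 kJ/mol.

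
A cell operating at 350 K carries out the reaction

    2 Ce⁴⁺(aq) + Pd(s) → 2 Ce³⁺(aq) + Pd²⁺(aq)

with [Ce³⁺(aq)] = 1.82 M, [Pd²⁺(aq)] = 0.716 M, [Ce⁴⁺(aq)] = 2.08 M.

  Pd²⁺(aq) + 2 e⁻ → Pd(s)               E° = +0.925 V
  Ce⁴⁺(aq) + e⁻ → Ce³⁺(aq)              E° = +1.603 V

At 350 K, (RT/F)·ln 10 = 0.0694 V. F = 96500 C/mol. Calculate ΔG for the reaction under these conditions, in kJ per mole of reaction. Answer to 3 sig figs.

−133 kJ/mol

With Ce⁴⁺/Ce³⁺ reduced at the cathode, E°cell = +1.603 − (+0.925) = +0.678 V and n = 2.
Here Q = ([Ce³⁺(aq)]^2·[Pd²⁺(aq)]) / [Ce⁴⁺(aq)]^2 = 0.548 (log Q = −0.261), giving E = +0.678 − (0.0694/2)·(−0.261) = +0.6871 V.
Finally ΔG = −nFE = −(2)(96500 C/mol)(+0.6871 V) = −133 kJ/mol.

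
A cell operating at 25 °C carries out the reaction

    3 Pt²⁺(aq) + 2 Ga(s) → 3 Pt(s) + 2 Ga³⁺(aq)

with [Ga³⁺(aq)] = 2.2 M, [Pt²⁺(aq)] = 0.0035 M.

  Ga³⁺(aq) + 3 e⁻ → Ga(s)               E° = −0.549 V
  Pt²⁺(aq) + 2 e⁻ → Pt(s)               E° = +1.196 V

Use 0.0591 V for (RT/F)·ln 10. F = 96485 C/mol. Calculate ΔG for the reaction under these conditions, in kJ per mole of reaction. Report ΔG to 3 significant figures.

E°cell = +1.196 − (−0.549) = +1.745 V; the balanced reaction transfers n = 6 electrons.
Q = [Ga³⁺(aq)]^2 / [Pt²⁺(aq)]^3 = 1.13×10^8, so log Q = 8.053 and E = +1.745 − (0.0591/6)(8.053) = +1.6657 V.
Then ΔG = −nFE = −6 × 96485 × +1.6657 J/mol = −964 kJ/mol.

−964 kJ/mol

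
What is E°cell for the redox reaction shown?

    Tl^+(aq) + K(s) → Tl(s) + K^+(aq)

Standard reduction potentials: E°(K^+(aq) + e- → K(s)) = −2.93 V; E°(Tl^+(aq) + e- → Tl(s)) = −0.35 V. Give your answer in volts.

Tl^+(aq) gains electrons, so the Tl⁺/Tl couple is the cathode; the K⁺/K couple is the anode.
E°cell = E°(cathode) − E°(anode) = −0.35 − (−2.93) = +2.58 V.

+2.58 V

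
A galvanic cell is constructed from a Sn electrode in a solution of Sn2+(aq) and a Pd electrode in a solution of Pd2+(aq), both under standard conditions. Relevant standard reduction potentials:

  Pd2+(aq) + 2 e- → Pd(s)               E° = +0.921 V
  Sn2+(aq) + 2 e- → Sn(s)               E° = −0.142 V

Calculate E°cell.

The Pd²⁺/Pd couple has the higher E°, so Pd ion is reduced (cathode) and Sn is oxidized (anode).
E°cell = E°(cathode) − E°(anode) = +0.921 − (−0.142) = +1.063 V.

+1.063 V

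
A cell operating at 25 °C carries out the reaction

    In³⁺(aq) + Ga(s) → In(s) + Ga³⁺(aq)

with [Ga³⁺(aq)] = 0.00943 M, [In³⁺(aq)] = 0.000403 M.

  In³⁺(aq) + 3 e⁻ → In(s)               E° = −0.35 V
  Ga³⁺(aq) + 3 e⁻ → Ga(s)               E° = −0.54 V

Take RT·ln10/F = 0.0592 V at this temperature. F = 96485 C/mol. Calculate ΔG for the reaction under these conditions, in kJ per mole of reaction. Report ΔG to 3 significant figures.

With In³⁺/In reduced at the cathode, E°cell = −0.35 − (−0.54) = +0.19 V and n = 3.
Q = [Ga³⁺(aq)] / [In³⁺(aq)] = 23.4, so log Q = 1.369 and E = +0.19 − (0.0592/3)(1.369) = +0.1630 V.
ΔG = −nFE = −(3)(96485)(+0.1630) J/mol = −47.2 kJ/mol.

−47.2 kJ/mol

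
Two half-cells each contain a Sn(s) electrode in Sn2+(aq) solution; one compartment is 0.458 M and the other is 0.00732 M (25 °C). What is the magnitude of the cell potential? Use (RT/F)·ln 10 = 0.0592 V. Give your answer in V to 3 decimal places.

For a concentration cell E°cell = 0, since both electrodes use the same couple.
The compartment with the higher Sn2+(aq) concentration (0.458 M) acts as the cathode; ions are reduced there and produced at the dilute (0.00732 M) anode.
With n = 2, Ecell = −(0.0592/2)·log([dilute]/[conc]) = −(0.0592/2)·log(0.00732/0.458) = +0.053 V.

0.053 V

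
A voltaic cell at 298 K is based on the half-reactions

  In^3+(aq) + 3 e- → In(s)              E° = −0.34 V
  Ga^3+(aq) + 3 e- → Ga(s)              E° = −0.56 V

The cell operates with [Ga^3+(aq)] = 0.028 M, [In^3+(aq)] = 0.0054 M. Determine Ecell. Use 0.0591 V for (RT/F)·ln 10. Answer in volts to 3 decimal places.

Since E°(In³⁺/In) > E°(Ga³⁺/Ga), In³⁺/In serves as the cathode.
The standard potential is −0.34 − (−0.56) = +0.22 V and the balanced reaction transfers n = 3 electrons.
The balanced reaction is In^3+(aq) + Ga(s) → In(s) + Ga^3+(aq), so Q = [Ga^3+(aq)] / [In^3+(aq)] = 5.19 and log Q = 0.715.
Applying E = E° − (RT ln10/nF)·log Q gives +0.22 − (0.0591/3)(0.715) = +0.206 V.

+0.206 V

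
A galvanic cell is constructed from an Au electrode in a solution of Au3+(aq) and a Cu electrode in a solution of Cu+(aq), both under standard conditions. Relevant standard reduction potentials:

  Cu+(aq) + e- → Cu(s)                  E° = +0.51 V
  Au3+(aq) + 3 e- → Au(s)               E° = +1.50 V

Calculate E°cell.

The Au³⁺/Au couple has the higher E°, so Au ion is reduced (cathode) and Cu is oxidized (anode).
E°cell = E°(cathode) − E°(anode) = +1.50 − (+0.51) = +0.99 V.

+0.99 V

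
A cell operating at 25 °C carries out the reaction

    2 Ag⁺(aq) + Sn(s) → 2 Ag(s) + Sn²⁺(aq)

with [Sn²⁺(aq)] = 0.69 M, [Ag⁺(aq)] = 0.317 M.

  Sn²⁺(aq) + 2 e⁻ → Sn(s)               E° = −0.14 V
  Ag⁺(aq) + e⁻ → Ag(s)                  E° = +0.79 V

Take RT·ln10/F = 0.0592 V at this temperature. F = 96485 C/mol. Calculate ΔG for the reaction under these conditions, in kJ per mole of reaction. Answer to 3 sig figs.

With Ag⁺/Ag reduced at the cathode, E°cell = +0.79 − (−0.14) = +0.93 V and n = 2.
Q = [Sn²⁺(aq)] / [Ag⁺(aq)]^2 = 6.87, so log Q = 0.837 and E = +0.93 − (0.0592/2)(0.837) = +0.9052 V.
Finally ΔG = −nFE = −(2)(96485 C/mol)(+0.9052 V) = −175 kJ/mol.

−175 kJ/mol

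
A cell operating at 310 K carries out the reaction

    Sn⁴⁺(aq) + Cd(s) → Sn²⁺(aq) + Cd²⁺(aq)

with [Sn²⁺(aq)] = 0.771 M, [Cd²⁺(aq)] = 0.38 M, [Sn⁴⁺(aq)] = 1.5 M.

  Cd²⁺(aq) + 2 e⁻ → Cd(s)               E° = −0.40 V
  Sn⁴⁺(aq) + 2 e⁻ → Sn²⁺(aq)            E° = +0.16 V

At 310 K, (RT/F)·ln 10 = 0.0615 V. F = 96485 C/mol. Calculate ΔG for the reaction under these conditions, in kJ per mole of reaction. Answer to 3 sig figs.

−112 kJ/mol

The standard cell potential is +0.16 − (−0.40) = +0.56 V, with n = 2 electrons in the balanced equation.
Here Q = ([Sn²⁺(aq)]·[Cd²⁺(aq)]) / [Sn⁴⁺(aq)] = 0.195 (log Q = −0.709), giving E = +0.56 − (0.0615/2)·(−0.709) = +0.5818 V.
ΔG = −nFE = −(2)(96485)(+0.5818) J/mol = −112 kJ/mol.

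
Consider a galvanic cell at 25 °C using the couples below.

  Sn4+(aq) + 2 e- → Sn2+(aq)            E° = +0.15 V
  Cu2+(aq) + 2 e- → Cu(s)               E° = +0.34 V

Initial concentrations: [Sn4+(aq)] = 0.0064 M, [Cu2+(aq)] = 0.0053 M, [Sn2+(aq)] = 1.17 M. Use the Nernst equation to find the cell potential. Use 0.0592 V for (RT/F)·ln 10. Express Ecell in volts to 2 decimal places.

Since E°(Cu²⁺/Cu) > E°(Sn⁴⁺/Sn²⁺), Cu²⁺/Cu serves as the cathode.
E°cell = +0.34 − (+0.15) = +0.19 V, with n = 2 electrons transferred.
For the overall reaction Cu2+(aq) + Sn2+(aq) → Cu(s) + Sn4+(aq), Q = [Sn4+(aq)] / ([Cu2+(aq)]·[Sn2+(aq)]) = 1.03, giving log Q = 0.014.
Applying E = E° − (RT ln10/nF)·log Q gives +0.19 − (0.0592/2)(0.014) = +0.19 V.

+0.19 V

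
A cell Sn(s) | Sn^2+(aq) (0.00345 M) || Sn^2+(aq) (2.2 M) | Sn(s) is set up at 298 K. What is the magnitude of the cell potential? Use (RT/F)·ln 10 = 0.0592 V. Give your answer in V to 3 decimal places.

For a concentration cell E°cell = 0, since both electrodes use the same couple.
The compartment with the higher Sn^2+(aq) concentration (2.2 M) acts as the cathode; ions are reduced there and produced at the dilute (0.00345 M) anode.
With n = 2, Ecell = −(0.0592/2)·log([dilute]/[conc]) = −(0.0592/2)·log(0.00345/2.2) = +0.083 V.

0.083 V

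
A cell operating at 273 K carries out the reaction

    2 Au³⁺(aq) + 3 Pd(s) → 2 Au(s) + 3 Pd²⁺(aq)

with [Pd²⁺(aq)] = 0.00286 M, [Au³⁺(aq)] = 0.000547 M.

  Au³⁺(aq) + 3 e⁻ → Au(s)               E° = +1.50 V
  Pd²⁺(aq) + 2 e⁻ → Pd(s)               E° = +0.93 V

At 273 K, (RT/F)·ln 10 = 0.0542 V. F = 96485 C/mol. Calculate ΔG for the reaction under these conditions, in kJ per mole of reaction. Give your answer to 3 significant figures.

−336 kJ/mol

E°cell = +1.50 − (+0.93) = +0.57 V; the balanced reaction transfers n = 6 electrons.
Here Q = [Pd²⁺(aq)]^3 / [Au³⁺(aq)]^2 = 0.0782 (log Q = −1.107), giving E = +0.57 − (0.0542/6)·(−1.107) = +0.5800 V.
Then ΔG = −nFE = −6 × 96485 × +0.5800 J/mol = −336 kJ/mol.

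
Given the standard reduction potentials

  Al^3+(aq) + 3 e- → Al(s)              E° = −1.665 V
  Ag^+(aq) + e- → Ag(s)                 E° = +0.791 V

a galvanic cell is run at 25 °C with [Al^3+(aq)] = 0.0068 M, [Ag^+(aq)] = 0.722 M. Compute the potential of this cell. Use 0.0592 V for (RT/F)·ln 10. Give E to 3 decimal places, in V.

The Ag⁺/Ag couple has the more positive E°, so it is the cathode; Al³⁺/Al is the anode.
E°cell = E°cat − E°an = +0.791 − (−1.665) = +2.456 V; n = 3.
The balanced reaction is 3 Ag^+(aq) + Al(s) → 3 Ag(s) + Al^3+(aq), so Q = [Al^3+(aq)] / [Ag^+(aq)]^3 = 0.0181 and log Q = −1.743.
By the Nernst equation, E = +2.456 − (0.0592/3)·(−1.743) = +2.490 V.

+2.490 V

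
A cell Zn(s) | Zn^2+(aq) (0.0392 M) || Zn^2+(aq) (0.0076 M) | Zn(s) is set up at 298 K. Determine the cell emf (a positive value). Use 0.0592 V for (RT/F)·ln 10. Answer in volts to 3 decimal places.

0.021 V

For a concentration cell E°cell = 0, since both electrodes use the same couple.
The compartment with the higher Zn^2+(aq) concentration (0.0392 M) acts as the cathode; ions are reduced there and produced at the dilute (0.0076 M) anode.
With n = 2, Ecell = −(0.0592/2)·log([dilute]/[conc]) = −(0.0592/2)·log(0.0076/0.0392) = +0.021 V.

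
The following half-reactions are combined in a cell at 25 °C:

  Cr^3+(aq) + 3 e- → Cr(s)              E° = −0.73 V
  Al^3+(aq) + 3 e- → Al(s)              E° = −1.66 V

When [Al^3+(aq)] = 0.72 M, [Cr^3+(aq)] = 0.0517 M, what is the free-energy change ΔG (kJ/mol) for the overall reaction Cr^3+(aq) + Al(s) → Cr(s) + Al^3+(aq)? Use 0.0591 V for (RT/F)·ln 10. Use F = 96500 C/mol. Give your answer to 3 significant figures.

With Cr³⁺/Cr reduced at the cathode, E°cell = −0.73 − (−1.66) = +0.93 V and n = 3.
Q = [Al^3+(aq)] / [Cr^3+(aq)] = 13.9, so log Q = 1.144 and E = +0.93 − (0.0591/3)(1.144) = +0.9075 V.
Then ΔG = −nFE = −3 × 96500 × +0.9075 J/mol = −263 kJ/mol.

−263 kJ/mol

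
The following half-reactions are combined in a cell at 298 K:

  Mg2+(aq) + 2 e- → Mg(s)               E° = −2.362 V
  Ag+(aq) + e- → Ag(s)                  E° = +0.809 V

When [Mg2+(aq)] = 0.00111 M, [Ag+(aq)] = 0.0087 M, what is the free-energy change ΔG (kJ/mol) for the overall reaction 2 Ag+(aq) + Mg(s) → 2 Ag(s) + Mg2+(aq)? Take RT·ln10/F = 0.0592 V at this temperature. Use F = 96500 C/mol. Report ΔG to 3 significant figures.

E°cell = +0.809 − (−2.362) = +3.171 V; the balanced reaction transfers n = 2 electrons.
The reaction quotient is [Mg2+(aq)] / [Ag+(aq)]^2 = 14.7; by Nernst, E = +3.171 − (0.0592/2)(1.166) = +3.1365 V.
Finally ΔG = −nFE = −(2)(96500 C/mol)(+3.1365 V) = −605 kJ/mol.

−605 kJ/mol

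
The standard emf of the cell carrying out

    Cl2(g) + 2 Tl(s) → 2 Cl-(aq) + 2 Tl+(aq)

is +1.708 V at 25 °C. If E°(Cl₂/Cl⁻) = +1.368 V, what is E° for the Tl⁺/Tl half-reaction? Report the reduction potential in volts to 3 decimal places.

In the reaction as written the Cl₂/Cl⁻ couple is reduced (cathode) and Tl⁺/Tl is oxidized (anode), so E°cell = E°(Cl₂/Cl⁻) − E°(Tl⁺/Tl).
E°(Tl⁺/Tl) = E°(cathode) − E°cell = +1.368 − (+1.708) = −0.340 V.

−0.340 V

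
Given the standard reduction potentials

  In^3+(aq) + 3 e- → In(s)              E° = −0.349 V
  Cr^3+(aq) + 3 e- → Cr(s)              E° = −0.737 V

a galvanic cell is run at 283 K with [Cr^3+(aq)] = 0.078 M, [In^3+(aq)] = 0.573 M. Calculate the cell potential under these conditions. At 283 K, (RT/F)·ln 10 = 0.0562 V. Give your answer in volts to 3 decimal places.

In³⁺/In is reduced (cathode, E° = −0.349 V) and Cr³⁺/Cr is oxidized (anode).
The standard potential is −0.349 − (−0.737) = +0.388 V and the balanced reaction transfers n = 3 electrons.
The balanced reaction is In^3+(aq) + Cr(s) → In(s) + Cr^3+(aq), so Q = [Cr^3+(aq)] / [In^3+(aq)] = 0.136 and log Q = −0.866.
E = E° − (0.0562/n)·log Q = +0.388 − (0.0562/3)(−0.866) = +0.404 V.

+0.404 V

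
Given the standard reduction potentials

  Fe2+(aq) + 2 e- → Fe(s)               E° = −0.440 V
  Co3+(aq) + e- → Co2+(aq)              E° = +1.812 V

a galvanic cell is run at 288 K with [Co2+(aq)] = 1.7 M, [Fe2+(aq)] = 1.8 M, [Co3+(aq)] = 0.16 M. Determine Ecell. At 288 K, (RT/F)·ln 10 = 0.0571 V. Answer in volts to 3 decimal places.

+2.186 V

Since E°(Co³⁺/Co²⁺) > E°(Fe²⁺/Fe), Co³⁺/Co²⁺ serves as the cathode.
The standard potential is +1.812 − (−0.440) = +2.252 V and the balanced reaction transfers n = 2 electrons.
For the overall reaction 2 Co3+(aq) + Fe(s) → 2 Co2+(aq) + Fe2+(aq), Q = ([Co2+(aq)]^2·[Fe2+(aq)]) / [Co3+(aq)]^2 = 203, giving log Q = 2.308.
E = E° − (0.0571/n)·log Q = +2.252 − (0.0571/2)(2.308) = +2.186 V.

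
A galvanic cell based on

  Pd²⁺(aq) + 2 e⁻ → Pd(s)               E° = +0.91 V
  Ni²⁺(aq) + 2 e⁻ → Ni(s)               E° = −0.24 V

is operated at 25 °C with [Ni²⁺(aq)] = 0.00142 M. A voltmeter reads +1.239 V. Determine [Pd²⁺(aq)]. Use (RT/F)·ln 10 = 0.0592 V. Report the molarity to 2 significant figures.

The Pd²⁺/Pd couple has the larger reduction potential, so it is the cathode: E°cell = +0.91 − (−0.24) = +1.15 V and n = 2.
Since E = E° − (0.0592/n)·log Q, log Q = n(E° − E)/0.0592 = −3.007.
The balanced reaction is Pd²⁺(aq) + Ni(s) → Pd(s) + Ni²⁺(aq), so Q = [Ni²⁺(aq)] / [Pd²⁺(aq)].
Solving for the unknown gives log [Pd²⁺(aq)] = 0.159, so [Pd²⁺(aq)] ≈ 1.4 M.

1.4 M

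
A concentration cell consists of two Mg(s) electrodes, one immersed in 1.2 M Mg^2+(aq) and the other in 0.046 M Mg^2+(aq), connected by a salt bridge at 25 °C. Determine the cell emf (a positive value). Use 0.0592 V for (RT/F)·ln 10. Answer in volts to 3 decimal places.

0.042 V

For a concentration cell E°cell = 0, since both electrodes use the same couple.
The compartment with the higher Mg^2+(aq) concentration (1.2 M) acts as the cathode; ions are reduced there and produced at the dilute (0.046 M) anode.
With n = 2, Ecell = −(0.0592/2)·log([dilute]/[conc]) = −(0.0592/2)·log(0.046/1.2) = +0.042 V.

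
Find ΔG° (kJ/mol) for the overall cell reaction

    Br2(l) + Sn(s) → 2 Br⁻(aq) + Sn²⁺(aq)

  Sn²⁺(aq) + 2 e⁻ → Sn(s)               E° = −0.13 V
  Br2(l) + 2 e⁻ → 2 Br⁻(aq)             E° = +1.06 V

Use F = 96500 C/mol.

−230 kJ/mol

In the reaction as written Br2(l) is reduced, so the Br₂/Br⁻ couple is the cathode and Sn²⁺/Sn is the anode.
E°cell = +1.06 − (−0.13) = +1.19 V; balancing electrons gives n = 2.
ΔG° = −nFE°cell = −(2)(96500)(+1.19) J/mol = −230 kJ/mol.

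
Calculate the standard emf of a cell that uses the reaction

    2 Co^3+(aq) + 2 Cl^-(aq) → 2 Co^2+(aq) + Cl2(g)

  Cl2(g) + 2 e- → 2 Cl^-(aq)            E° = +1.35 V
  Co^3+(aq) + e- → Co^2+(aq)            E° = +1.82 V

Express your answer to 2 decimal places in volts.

In the reaction as written, Co^3+(aq) is reduced (cathode) and Cl2(g) is produced by oxidation at the anode.
E°cell = E°(cathode) − E°(anode) = +1.82 − (+1.35) = +0.47 V.

+0.47 V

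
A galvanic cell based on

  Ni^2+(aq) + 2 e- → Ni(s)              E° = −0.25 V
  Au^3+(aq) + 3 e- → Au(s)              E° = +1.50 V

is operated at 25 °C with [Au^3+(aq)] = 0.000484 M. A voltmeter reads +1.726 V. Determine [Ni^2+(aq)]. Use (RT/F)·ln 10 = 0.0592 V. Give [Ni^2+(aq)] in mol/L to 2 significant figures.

0.040 M

Au³⁺/Au is the cathode (higher E°); E°cell = +1.50 − (−0.25) = +1.75 V with n = 6.
Since E = E° − (0.0592/n)·log Q, log Q = n(E° − E)/0.0592 = 2.432.
The balanced reaction is 2 Au^3+(aq) + 3 Ni(s) → 2 Au(s) + 3 Ni^2+(aq), so Q = [Ni^2+(aq)]^3 / [Au^3+(aq)]^2.
Solving for the unknown gives log [Ni^2+(aq)] = −1.399, so [Ni^2+(aq)] ≈ 0.040 M.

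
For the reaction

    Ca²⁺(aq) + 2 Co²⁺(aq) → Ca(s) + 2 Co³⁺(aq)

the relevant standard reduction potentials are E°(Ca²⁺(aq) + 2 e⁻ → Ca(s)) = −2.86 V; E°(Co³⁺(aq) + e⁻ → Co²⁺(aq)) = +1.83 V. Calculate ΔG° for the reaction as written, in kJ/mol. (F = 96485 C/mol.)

+905 kJ/mol

In the reaction as written Ca²⁺(aq) is reduced, so the Ca²⁺/Ca couple is the cathode and Co³⁺/Co²⁺ is the anode.
E°cell = −2.86 − (+1.83) = −4.69 V; balancing electrons gives n = 2.
ΔG° = −nFE°cell = −(2)(96485)(−4.69) J/mol = +905 kJ/mol.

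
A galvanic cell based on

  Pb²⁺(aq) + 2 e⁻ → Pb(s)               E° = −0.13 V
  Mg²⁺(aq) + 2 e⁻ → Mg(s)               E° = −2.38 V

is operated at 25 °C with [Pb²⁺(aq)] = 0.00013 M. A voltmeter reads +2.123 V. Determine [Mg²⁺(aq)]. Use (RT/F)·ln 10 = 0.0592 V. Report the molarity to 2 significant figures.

The Pb²⁺/Pb couple has the larger reduction potential, so it is the cathode: E°cell = −0.13 − (−2.38) = +2.25 V and n = 2.
Since E = E° − (0.0592/n)·log Q, log Q = n(E° − E)/0.0592 = 4.291.
The balanced reaction is Pb²⁺(aq) + Mg(s) → Pb(s) + Mg²⁺(aq), so Q = [Mg²⁺(aq)] / [Pb²⁺(aq)].
Solving for the unknown gives log [Mg²⁺(aq)] = 0.405, so [Mg²⁺(aq)] ≈ 2.5 M.

2.5 M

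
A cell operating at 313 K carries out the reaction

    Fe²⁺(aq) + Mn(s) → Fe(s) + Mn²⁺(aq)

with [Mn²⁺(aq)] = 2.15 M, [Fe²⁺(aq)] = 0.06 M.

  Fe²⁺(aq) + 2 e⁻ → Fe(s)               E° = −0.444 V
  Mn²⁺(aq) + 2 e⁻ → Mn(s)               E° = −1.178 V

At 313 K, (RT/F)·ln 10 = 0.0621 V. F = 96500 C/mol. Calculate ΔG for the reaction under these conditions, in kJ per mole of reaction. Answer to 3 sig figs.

−132 kJ/mol

E°cell = −0.444 − (−1.178) = +0.734 V; the balanced reaction transfers n = 2 electrons.
Here Q = [Mn²⁺(aq)] / [Fe²⁺(aq)] = 35.8 (log Q = 1.554), giving E = +0.734 − (0.0621/2)·(1.554) = +0.6857 V.
Then ΔG = −nFE = −2 × 96500 × +0.6857 J/mol = −132 kJ/mol.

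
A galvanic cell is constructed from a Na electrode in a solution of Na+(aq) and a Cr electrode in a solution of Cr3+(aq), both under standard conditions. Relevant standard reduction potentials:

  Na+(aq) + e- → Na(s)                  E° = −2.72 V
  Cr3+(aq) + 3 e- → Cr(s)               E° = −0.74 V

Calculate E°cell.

+1.98 V

The Cr³⁺/Cr couple has the higher E°, so Cr ion is reduced (cathode) and Na is oxidized (anode).
E°cell = E°(cathode) − E°(anode) = −0.74 − (−2.72) = +1.98 V.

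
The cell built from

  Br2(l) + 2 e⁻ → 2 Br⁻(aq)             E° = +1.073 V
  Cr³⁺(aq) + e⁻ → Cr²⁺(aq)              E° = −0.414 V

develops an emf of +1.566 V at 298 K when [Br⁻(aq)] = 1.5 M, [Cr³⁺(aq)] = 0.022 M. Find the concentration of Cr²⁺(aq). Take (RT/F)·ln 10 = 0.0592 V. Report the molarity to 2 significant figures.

Br₂/Br⁻ is the cathode (higher E°); E°cell = +1.073 − (−0.414) = +1.487 V with n = 2.
Rearranging E = E° − (0.0592/n)·log Q gives log Q = 2(+1.487 − (+1.566))/0.0592 = −2.669.
For Br2(l) + 2 Cr²⁺(aq) → 2 Br⁻(aq) + 2 Cr³⁺(aq), the reaction quotient is Q = ([Br⁻(aq)]^2·[Cr³⁺(aq)]^2) / [Cr²⁺(aq)]^2.
Isolating [Cr²⁺(aq)] in Q = 10^{−2.669} yields log [Cr²⁺(aq)] = −0.147, i.e. 0.71 M.

0.71 M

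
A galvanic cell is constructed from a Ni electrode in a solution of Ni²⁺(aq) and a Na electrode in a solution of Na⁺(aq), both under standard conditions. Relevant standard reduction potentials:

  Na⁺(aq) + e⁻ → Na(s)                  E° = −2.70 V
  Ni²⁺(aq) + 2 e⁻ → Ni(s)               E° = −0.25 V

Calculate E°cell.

+2.45 V

Of the two couples in this cell, the one with the more positive reduction potential is reduced at the cathode: here that is Ni²⁺/Ni (−0.25 V); Na⁺/Na (−2.70 V) is the anode.
E°cell = E°(cathode) − E°(anode) = −0.25 − (−2.70) = +2.45 V.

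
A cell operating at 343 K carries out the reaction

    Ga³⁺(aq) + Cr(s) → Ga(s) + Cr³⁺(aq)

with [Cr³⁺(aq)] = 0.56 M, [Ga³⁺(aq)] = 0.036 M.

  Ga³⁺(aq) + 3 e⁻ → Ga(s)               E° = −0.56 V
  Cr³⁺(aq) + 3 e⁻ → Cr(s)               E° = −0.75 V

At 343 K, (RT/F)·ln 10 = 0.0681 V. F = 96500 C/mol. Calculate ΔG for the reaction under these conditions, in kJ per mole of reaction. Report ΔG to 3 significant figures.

E°cell = −0.56 − (−0.75) = +0.19 V; the balanced reaction transfers n = 3 electrons.
The reaction quotient is [Cr³⁺(aq)] / [Ga³⁺(aq)] = 15.6; by Nernst, E = +0.19 − (0.0681/3)(1.192) = +0.1629 V.
ΔG = −nFE = −(3)(96500)(+0.1629) J/mol = −47.2 kJ/mol.

−47.2 kJ/mol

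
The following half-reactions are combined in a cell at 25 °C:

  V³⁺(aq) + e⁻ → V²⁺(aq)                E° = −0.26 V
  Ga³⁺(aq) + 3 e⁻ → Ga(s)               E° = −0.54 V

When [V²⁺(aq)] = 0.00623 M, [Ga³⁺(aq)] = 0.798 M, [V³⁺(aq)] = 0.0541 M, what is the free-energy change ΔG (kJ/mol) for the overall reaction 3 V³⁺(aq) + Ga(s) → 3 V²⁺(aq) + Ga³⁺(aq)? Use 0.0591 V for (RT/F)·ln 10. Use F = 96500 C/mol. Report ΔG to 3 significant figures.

−97.7 kJ/mol

The standard cell potential is −0.26 − (−0.54) = +0.28 V, with n = 3 electrons in the balanced equation.
Q = ([V²⁺(aq)]^3·[Ga³⁺(aq)]) / [V³⁺(aq)]^3 = 0.00122, so log Q = −2.914 and E = +0.28 − (0.0591/3)(−2.914) = +0.3374 V.
Finally ΔG = −nFE = −(3)(96500 C/mol)(+0.3374 V) = −97.7 kJ/mol.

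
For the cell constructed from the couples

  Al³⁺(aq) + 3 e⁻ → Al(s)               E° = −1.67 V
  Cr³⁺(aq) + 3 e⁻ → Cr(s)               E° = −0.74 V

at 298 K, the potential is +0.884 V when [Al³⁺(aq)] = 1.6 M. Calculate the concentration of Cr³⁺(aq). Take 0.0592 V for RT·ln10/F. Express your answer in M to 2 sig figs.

Cr³⁺/Cr is the cathode (higher E°); E°cell = −0.74 − (−1.67) = +0.93 V with n = 3.
Rearranging E = E° − (0.0592/n)·log Q gives log Q = 3(+0.93 − (+0.884))/0.0592 = 2.331.
The balanced reaction is Cr³⁺(aq) + Al(s) → Cr(s) + Al³⁺(aq), so Q = [Al³⁺(aq)] / [Cr³⁺(aq)].
Solving for the unknown gives log [Cr³⁺(aq)] = −2.127, so [Cr³⁺(aq)] ≈ 0.0075 M.

0.0075 M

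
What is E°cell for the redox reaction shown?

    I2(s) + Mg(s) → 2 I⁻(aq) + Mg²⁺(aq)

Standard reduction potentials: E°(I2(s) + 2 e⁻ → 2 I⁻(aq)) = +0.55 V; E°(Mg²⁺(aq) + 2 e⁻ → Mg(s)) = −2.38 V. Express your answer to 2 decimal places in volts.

In the reaction as written, I2(s) is reduced (cathode) and Mg²⁺(aq) is produced by oxidation at the anode.
E°cell = E°(cathode) − E°(anode) = +0.55 − (−2.38) = +2.93 V.
The positive value indicates the reaction is spontaneous as written.

+2.93 V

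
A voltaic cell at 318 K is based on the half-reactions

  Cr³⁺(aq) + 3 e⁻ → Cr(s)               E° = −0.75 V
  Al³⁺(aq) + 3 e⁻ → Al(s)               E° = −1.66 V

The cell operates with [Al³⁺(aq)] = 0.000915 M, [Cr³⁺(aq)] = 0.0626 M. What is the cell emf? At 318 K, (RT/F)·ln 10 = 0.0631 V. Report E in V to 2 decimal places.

Since E°(Cr³⁺/Cr) > E°(Al³⁺/Al), Cr³⁺/Cr serves as the cathode.
E°cell = E°cat − E°an = −0.75 − (−1.66) = +0.91 V; n = 3.
For the overall reaction Cr³⁺(aq) + Al(s) → Cr(s) + Al³⁺(aq), Q = [Al³⁺(aq)] / [Cr³⁺(aq)] = 0.0146, giving log Q = −1.835.
Applying E = E° − (RT ln10/nF)·log Q gives +0.91 − (0.0631/3)(−1.835) = +0.95 V.

+0.95 V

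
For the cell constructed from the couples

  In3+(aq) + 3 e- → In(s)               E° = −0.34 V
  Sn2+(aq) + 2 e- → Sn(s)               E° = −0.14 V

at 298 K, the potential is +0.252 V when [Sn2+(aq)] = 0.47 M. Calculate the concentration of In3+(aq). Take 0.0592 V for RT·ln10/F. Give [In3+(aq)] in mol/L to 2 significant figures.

0.00075 M

The Sn²⁺/Sn couple has the larger reduction potential, so it is the cathode: E°cell = −0.14 − (−0.34) = +0.20 V and n = 6.
From the Nernst equation, log Q = n(E° − E)/0.0592 = 6·(+0.20 − (+0.252))/0.0592 = −5.270.
For 3 Sn2+(aq) + 2 In(s) → 3 Sn(s) + 2 In3+(aq), the reaction quotient is Q = [In3+(aq)]^2 / [Sn2+(aq)]^3.
Solving for the unknown gives log [In3+(aq)] = −3.127, so [In3+(aq)] ≈ 0.00075 M.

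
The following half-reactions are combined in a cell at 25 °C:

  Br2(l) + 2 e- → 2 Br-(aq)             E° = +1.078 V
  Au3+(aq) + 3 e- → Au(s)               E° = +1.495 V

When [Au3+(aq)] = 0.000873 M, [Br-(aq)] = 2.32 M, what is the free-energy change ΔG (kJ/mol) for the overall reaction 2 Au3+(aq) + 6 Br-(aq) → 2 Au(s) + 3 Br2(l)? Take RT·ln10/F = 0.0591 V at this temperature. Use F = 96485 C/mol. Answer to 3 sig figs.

E°cell = +1.495 − (+1.078) = +0.417 V; the balanced reaction transfers n = 6 electrons.
The reaction quotient is 1 / ([Au3+(aq)]^2·[Br-(aq)]^6) = 8.41×10^3; by Nernst, E = +0.417 − (0.0591/6)(3.925) = +0.3783 V.
Then ΔG = −nFE = −6 × 96485 × +0.3783 J/mol = −219 kJ/mol.

−219 kJ/mol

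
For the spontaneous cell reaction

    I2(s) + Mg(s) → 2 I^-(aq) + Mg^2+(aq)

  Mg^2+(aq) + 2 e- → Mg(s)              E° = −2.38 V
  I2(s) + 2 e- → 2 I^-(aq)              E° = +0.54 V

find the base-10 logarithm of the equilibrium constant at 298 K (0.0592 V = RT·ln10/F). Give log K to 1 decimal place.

The I₂/I⁻ couple is reduced (cathode); E°cell = +0.54 − (−2.38) = +2.92 V with n = 2.
At equilibrium E = 0, so log K = nE°cell / 0.0592 = (2)(+2.92) / 0.0592 = 98.6.

log K = 98.6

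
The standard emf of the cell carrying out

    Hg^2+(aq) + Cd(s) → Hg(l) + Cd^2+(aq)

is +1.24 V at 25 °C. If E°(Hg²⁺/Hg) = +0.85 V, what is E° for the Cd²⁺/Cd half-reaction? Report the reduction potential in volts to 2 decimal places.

−0.39 V

In the reaction as written the Hg²⁺/Hg couple is reduced (cathode) and Cd²⁺/Cd is oxidized (anode), so E°cell = E°(Hg²⁺/Hg) − E°(Cd²⁺/Cd).
E°(Cd²⁺/Cd) = E°(cathode) − E°cell = +0.85 − (+1.24) = −0.39 V.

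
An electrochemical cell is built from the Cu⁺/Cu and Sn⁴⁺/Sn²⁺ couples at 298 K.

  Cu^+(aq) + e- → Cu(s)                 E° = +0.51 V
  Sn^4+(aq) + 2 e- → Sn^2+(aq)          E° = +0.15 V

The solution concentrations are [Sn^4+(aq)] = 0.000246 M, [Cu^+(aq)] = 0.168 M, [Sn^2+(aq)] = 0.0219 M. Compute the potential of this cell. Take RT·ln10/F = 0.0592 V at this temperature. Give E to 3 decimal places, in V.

The Cu⁺/Cu couple has the more positive E°, so it is the cathode; Sn⁴⁺/Sn²⁺ is the anode.
The standard potential is +0.51 − (+0.15) = +0.36 V and the balanced reaction transfers n = 2 electrons.
For the overall reaction 2 Cu^+(aq) + Sn^2+(aq) → 2 Cu(s) + Sn^4+(aq), Q = [Sn^4+(aq)] / ([Cu^+(aq)]^2·[Sn^2+(aq)]) = 0.398, giving log Q = −0.400.
By the Nernst equation, E = +0.36 − (0.0592/2)·(−0.400) = +0.372 V.

+0.372 V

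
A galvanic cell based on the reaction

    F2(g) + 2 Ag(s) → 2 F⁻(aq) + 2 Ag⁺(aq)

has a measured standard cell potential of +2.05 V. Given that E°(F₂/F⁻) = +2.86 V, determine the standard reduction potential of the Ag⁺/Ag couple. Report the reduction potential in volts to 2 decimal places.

+0.81 V

In the reaction as written the F₂/F⁻ couple is reduced (cathode) and Ag⁺/Ag is oxidized (anode), so E°cell = E°(F₂/F⁻) − E°(Ag⁺/Ag).
E°(Ag⁺/Ag) = E°(cathode) − E°cell = +2.86 − (+2.05) = +0.81 V.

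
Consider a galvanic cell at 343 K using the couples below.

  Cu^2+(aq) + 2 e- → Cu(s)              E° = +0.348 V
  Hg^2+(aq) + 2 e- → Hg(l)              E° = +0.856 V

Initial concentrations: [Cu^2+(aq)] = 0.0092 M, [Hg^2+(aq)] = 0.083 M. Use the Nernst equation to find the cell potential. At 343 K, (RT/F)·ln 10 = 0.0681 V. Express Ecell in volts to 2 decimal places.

+0.54 V

The Hg²⁺/Hg couple has the more positive E°, so it is the cathode; Cu²⁺/Cu is the anode.
The standard potential is +0.856 − (+0.348) = +0.508 V and the balanced reaction transfers n = 2 electrons.
Balancing gives Hg^2+(aq) + Cu(s) → Hg(l) + Cu^2+(aq); hence Q = [Cu^2+(aq)] / [Hg^2+(aq)] = 0.111 (log Q = −0.955).
E = E° − (0.0681/n)·log Q = +0.508 − (0.0681/2)(−0.955) = +0.54 V.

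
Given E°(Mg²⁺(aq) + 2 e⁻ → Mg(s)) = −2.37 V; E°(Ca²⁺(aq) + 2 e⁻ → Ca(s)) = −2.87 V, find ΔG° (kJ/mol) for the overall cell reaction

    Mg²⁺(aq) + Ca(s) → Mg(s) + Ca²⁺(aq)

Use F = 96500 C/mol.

−96.5 kJ/mol

In the reaction as written Mg²⁺(aq) is reduced, so the Mg²⁺/Mg couple is the cathode and Ca²⁺/Ca is the anode.
E°cell = −2.37 − (−2.87) = +0.50 V; balancing electrons gives n = 2.
ΔG° = −nFE°cell = −(2)(96500)(+0.50) J/mol = −96.5 kJ/mol.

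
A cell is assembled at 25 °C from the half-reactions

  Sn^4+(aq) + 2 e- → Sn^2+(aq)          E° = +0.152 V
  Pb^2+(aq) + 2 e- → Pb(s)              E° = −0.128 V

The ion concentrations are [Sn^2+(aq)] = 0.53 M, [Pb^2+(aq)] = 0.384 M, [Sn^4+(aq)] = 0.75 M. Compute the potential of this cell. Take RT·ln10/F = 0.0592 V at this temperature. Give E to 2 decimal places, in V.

+0.30 V

The Sn⁴⁺/Sn²⁺ couple has the more positive E°, so it is the cathode; Pb²⁺/Pb is the anode.
E°cell = +0.152 − (−0.128) = +0.280 V, with n = 2 electrons transferred.
The balanced reaction is Sn^4+(aq) + Pb(s) → Sn^2+(aq) + Pb^2+(aq), so Q = ([Sn^2+(aq)]·[Pb^2+(aq)]) / [Sn^4+(aq)] = 0.271 and log Q = −0.566.
E = E° − (0.0592/n)·log Q = +0.280 − (0.0592/2)(−0.566) = +0.30 V.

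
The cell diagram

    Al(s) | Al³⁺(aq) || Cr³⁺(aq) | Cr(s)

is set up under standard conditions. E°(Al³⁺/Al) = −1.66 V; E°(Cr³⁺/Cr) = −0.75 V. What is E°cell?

By convention the left-hand electrode in cell notation is the anode (oxidation) and the right-hand electrode is the cathode (reduction).
E°cell = E°(right) − E°(left) = −0.75 − (−1.66) = +0.91 V.

+0.91 V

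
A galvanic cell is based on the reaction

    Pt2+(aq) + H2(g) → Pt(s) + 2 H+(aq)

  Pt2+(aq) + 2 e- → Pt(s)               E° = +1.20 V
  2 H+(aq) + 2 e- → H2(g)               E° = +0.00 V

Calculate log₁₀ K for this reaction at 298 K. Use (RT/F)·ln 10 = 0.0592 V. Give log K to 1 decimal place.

log K = 40.5

The Pt²⁺/Pt couple is reduced (cathode); E°cell = +1.20 − (+0.00) = +1.20 V with n = 2.
At equilibrium E = 0, so log K = nE°cell / 0.0592 = (2)(+1.20) / 0.0592 = 40.5.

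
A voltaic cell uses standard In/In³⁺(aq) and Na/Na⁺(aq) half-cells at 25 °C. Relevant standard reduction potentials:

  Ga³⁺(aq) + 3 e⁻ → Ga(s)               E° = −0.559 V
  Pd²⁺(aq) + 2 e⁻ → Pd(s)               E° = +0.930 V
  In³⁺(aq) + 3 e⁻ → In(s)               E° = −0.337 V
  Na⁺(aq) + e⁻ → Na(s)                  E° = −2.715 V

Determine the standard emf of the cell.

Of the two couples in this cell, the one with the more positive reduction potential is reduced at the cathode: here that is In³⁺/In (−0.337 V); Na⁺/Na (−2.715 V) is the anode.
E°cell = E°(cathode) − E°(anode) = −0.337 − (−2.715) = +2.378 V.

+2.378 V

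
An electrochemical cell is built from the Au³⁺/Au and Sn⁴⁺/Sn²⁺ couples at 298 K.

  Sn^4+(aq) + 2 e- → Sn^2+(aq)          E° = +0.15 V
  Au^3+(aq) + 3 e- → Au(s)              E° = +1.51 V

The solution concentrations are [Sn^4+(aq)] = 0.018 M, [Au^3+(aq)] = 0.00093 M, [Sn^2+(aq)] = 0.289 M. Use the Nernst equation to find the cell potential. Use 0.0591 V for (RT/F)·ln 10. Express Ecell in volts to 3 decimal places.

Au³⁺/Au is reduced (cathode, E° = +1.51 V) and Sn⁴⁺/Sn²⁺ is oxidized (anode).
The standard potential is +1.51 − (+0.15) = +1.36 V and the balanced reaction transfers n = 6 electrons.
For the overall reaction 2 Au^3+(aq) + 3 Sn^2+(aq) → 2 Au(s) + 3 Sn^4+(aq), Q = [Sn^4+(aq)]^3 / ([Au^3+(aq)]^2·[Sn^2+(aq)]^3) = 279, giving log Q = 2.446.
Applying E = E° − (RT ln10/nF)·log Q gives +1.36 − (0.0591/6)(2.446) = +1.336 V.

+1.336 V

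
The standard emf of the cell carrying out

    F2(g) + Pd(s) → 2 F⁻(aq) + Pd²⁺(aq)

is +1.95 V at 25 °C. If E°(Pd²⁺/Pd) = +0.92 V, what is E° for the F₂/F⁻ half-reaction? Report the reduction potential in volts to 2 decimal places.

In the reaction as written the F₂/F⁻ couple is reduced (cathode) and Pd²⁺/Pd is oxidized (anode), so E°cell = E°(F₂/F⁻) − E°(Pd²⁺/Pd).
E°(F₂/F⁻) = E°cell + E°(anode) = +1.95 + (+0.92) = +2.87 V.

+2.87 V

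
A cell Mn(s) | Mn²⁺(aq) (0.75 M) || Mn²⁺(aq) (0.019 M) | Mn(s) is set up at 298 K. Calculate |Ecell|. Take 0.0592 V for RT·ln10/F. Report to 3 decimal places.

For a concentration cell E°cell = 0, since both electrodes use the same couple.
The compartment with the higher Mn²⁺(aq) concentration (0.75 M) acts as the cathode; ions are reduced there and produced at the dilute (0.019 M) anode.
With n = 2, Ecell = −(0.0592/2)·log([dilute]/[conc]) = −(0.0592/2)·log(0.019/0.75) = +0.047 V.

0.047 V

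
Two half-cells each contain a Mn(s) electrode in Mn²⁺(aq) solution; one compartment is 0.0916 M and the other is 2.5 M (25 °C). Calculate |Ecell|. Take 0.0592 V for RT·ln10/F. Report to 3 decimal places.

For a concentration cell E°cell = 0, since both electrodes use the same couple.
The compartment with the higher Mn²⁺(aq) concentration (2.5 M) acts as the cathode; ions are reduced there and produced at the dilute (0.0916 M) anode.
With n = 2, Ecell = −(0.0592/2)·log([dilute]/[conc]) = −(0.0592/2)·log(0.0916/2.5) = +0.043 V.

0.043 V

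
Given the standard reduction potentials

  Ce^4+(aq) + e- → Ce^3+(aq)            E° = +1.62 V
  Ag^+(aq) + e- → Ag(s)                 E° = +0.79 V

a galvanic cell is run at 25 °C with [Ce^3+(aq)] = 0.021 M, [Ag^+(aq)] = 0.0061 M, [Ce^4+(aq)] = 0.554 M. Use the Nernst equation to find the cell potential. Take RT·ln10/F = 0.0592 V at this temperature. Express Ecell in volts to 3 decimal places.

+1.045 V

The Ce⁴⁺/Ce³⁺ couple has the more positive E°, so it is the cathode; Ag⁺/Ag is the anode.
E°cell = +1.62 − (+0.79) = +0.83 V, with n = 1 electron transferred.
The balanced reaction is Ce^4+(aq) + Ag(s) → Ce^3+(aq) + Ag^+(aq), so Q = ([Ce^3+(aq)]·[Ag^+(aq)]) / [Ce^4+(aq)] = 0.000231 and log Q = −3.636.
Applying E = E° − (RT ln10/nF)·log Q gives +0.83 − (0.0592/1)(−3.636) = +1.045 V.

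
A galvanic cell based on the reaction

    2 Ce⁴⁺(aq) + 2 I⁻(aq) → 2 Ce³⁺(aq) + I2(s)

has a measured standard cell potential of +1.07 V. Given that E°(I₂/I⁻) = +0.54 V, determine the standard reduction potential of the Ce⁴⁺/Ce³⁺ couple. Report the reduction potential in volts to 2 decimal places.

+1.61 V

In the reaction as written the Ce⁴⁺/Ce³⁺ couple is reduced (cathode) and I₂/I⁻ is oxidized (anode), so E°cell = E°(Ce⁴⁺/Ce³⁺) − E°(I₂/I⁻).
E°(Ce⁴⁺/Ce³⁺) = E°cell + E°(anode) = +1.07 + (+0.54) = +1.61 V.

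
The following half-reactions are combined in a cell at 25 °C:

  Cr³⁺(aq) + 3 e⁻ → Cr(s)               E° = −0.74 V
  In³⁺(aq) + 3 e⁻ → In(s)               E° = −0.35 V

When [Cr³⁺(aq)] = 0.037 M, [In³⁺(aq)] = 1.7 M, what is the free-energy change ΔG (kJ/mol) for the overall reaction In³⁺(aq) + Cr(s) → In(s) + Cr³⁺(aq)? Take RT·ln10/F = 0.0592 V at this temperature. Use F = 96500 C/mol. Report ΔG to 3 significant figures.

The standard cell potential is −0.35 − (−0.74) = +0.39 V, with n = 3 electrons in the balanced equation.
Here Q = [Cr³⁺(aq)] / [In³⁺(aq)] = 0.0218 (log Q = −1.662), giving E = +0.39 − (0.0592/3)·(−1.662) = +0.4228 V.
Then ΔG = −nFE = −3 × 96500 × +0.4228 J/mol = −122 kJ/mol.

−122 kJ/mol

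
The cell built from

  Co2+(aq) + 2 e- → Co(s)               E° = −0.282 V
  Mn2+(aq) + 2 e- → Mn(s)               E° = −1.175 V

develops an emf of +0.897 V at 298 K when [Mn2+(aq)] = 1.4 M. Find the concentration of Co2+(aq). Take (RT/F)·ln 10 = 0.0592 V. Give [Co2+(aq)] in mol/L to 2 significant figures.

1.9 M

The Co²⁺/Co couple has the larger reduction potential, so it is the cathode: E°cell = −0.282 − (−1.175) = +0.893 V and n = 2.
Rearranging E = E° − (0.0592/n)·log Q gives log Q = 2(+0.893 − (+0.897))/0.0592 = −0.135.
For Co2+(aq) + Mn(s) → Co(s) + Mn2+(aq), the reaction quotient is Q = [Mn2+(aq)] / [Co2+(aq)].
Substituting the known concentrations and solving, log [Co2+(aq)] = 0.281 and [Co2+(aq)] = 1.9 M.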